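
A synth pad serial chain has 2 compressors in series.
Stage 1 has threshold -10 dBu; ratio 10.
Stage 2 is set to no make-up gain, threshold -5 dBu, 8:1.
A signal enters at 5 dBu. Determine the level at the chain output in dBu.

-8.5 dBu

Stage 1: 5 dBu is 15 dB over -10 dBu; at 10:1 that becomes 1.5 dB over, giving -8.5 dBu.
Stage 2: -8.5 dBu is at or below the -5 dBu threshold — no compression; output -8.5 dBu.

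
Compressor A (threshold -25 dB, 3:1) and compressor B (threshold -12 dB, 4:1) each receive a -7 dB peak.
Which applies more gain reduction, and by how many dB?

A, by 8.25 dB

A: GR = 18 − 18/3 = 12 dB.
B: GR = 5 − 5/4 = 3.75 dB.
A applies 8.25 dB more gain reduction.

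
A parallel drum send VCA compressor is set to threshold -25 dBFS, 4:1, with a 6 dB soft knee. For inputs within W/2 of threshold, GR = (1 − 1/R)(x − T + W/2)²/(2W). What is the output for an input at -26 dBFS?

-26.25 dBFS

x − T + W/2 = -26 − (-25) + 3 = 2.
GR = (1 − 1/4) × 2² / 12 = 0.75 × 4 / 12 = 0.25 dB.
Output = -26 − 0.25 = -26.25 dBFS.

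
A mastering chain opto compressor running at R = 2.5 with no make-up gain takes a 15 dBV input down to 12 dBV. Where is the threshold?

Let T be the threshold. Output overshoot = (input overshoot)/R, so 12 − T = (15 − T)/2.5.
2.5·(12 − T) = 15 − T → 1.5·T = 30 − 15 = 15.
T = 15/1.5 = 10 dBV.

10 dBV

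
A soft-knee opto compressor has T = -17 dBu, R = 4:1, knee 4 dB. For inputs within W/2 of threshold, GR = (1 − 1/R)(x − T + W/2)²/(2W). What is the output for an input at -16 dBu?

-16.84375 dBu

x − T + W/2 = -16 − (-17) + 2 = 3.
GR = (1 − 1/4) × 3² / 8 = 0.75 × 9 / 8 = 0.84375 dB.
Output = -16 − 0.84375 = -16.84375 dBu.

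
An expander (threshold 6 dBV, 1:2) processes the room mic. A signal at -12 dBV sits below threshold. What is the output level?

The input is 18 dB below the 6 dBV threshold.
A 1:2 expander multiplies undershoot by 2: 18 × 2 = 36 dB below threshold.
Output = 6 − 36 = -30 dBV.

-30 dBV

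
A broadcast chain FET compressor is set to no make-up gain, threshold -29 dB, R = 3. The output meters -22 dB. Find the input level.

-8 dB

That's 7 dB above the -29 dB threshold.
Input overshoot = R × output overshoot = 21 dB → input = -29 + 21 = -8 dB.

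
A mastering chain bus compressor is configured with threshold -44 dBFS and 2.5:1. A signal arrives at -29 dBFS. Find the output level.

-38 dBFS

The input is 15 dB above the -44 dBFS threshold.
At 2.5:1 the overshoot is divided by 2.5, leaving 6 dB above threshold.
So the level is -44 + 6 = -38 dBFS.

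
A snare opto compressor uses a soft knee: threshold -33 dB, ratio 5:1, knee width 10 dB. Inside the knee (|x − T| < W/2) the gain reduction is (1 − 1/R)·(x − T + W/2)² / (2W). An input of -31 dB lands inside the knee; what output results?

x − T + W/2 = -31 − (-33) + 5 = 7.
GR = (1 − 1/5) × 7² / 20 = 0.8 × 49 / 20 = 1.96 dB.
Output = -31 − 1.96 = -32.96 dB.

-32.96 dB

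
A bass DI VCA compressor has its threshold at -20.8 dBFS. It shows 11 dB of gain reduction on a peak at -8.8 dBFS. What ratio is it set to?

12:1

Input overshoot = -8.8 − (-20.8) = 12 dB.
Output overshoot = 12 − 11 = 1 dB.
Ratio = input overshoot / output overshoot = 12 / 1 = 12.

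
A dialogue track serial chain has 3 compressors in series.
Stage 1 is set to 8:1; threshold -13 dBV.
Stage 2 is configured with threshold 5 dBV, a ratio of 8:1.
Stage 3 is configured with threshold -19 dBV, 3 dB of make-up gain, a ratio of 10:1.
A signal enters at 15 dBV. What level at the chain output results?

Stage 1: overshoot 28 dB → 28/8 = 3.5 dB → -9.5 dBV.
Stage 2: -9.5 dBV is at or below the 5 dBV threshold — no compression; output -9.5 dBV.
Stage 3: -9.5 dBV is 9.5 dB over -19 dBV; at 10:1 that becomes 0.95 dB over, giving -18.05 dBV; +3 dB make-up → -15.05 dBV.

-15.05 dBV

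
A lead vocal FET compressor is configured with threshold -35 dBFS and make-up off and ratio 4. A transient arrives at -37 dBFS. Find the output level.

-37 dBFS is 2 dB below the -35 dBFS threshold, so no gain reduction is applied.
Output = input = -37 dBFS.

-37 dBFS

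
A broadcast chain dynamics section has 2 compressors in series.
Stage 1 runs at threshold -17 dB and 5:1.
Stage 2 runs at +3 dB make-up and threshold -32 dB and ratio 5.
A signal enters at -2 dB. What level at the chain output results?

-25.4 dB

Stage 1: -2 dB is 15 dB over -17 dB; at 5:1 that becomes 3 dB over, giving -14 dB.
Stage 2: -14 dB is 18 dB over -32 dB; at 5:1 that becomes 3.6 dB over, giving -28.4 dB; +3 dB make-up → -25.4 dB.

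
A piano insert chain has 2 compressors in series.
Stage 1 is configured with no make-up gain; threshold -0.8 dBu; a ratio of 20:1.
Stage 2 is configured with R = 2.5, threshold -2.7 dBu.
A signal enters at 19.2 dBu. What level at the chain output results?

-1.54 dBu

Stage 1: overshoot 20 dB → 20/20 = 1 dB → 0.2 dBu.
Stage 2: 2.9 dB above -2.7 dBu, reduced 2.5:1 to 1.16 dB above → -1.54 dBu.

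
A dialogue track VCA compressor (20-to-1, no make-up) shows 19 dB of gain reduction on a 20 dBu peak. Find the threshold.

0 dBu

Let T be the threshold. Output overshoot = (input overshoot)/R, so 1 − T = (20 − T)/20.
20·(1 − T) = 20 − T → 19·T = 20 − 20 = 0.
T = 0/19 = 0 dBu.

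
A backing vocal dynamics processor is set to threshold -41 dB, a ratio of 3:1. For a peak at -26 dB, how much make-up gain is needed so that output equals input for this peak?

Overshoot 15 dB → 15/3 = 5 dB after compression, so the compressed level is -41 + 5 = -36 dB.
Make-up = target − compressed = -26 − (-36) = 10 dB.

10 dB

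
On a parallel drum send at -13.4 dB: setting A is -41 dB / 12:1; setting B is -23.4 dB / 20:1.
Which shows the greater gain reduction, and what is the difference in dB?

A: 27.6 dB over, compressed to 2.3 dB over, so 25.3 dB of GR.
B: 10 dB over, compressed to 0.5 dB over, so 9.5 dB of GR.
Difference: 15.8 dB in favour of A.

A, by 15.8 dB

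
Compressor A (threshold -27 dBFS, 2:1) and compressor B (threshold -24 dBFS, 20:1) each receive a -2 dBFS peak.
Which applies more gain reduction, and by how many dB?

B, by 8.4 dB

A: GR = 25 − 25/2 = 12.5 dB.
B: GR = 22 − 22/20 = 20.9 dB.
B reduces 8.4 dB more.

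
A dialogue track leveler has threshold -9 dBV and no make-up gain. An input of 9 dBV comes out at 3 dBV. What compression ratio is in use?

1.5:1

Input overshoot = 9 − (-9) = 18 dB; output overshoot = 3 − (-9) = 12 dB.
Ratio = 18 / 12 = 1.5.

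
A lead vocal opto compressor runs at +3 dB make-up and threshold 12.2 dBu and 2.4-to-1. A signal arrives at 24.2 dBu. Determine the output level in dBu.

24.2 dBu sits 12 dB over threshold.
At 2.4:1 the overshoot is divided by 2.4, leaving 5 dB above threshold.
That puts the output at 17.2 dBu; make-up adds 3 dB, giving 20.2 dBu.

20.2 dBu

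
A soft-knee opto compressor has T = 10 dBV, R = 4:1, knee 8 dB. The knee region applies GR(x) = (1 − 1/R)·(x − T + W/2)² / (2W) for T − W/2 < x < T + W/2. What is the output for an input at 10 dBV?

9.25 dBV

x − T + W/2 = 10 − 10 + 4 = 4.
GR = (1 − 1/4) × 4² / 16 = 0.75 × 16 / 16 = 0.75 dB.
Output = 10 − 0.75 = 9.25 dBV.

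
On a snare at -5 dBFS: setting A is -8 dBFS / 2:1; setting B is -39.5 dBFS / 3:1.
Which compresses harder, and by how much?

B, by 21.5 dB

A: GR = 3 − 3/2 = 1.5 dB.
B: GR = 34.5 − 34.5/3 = 23 dB.
Difference: 21.5 dB in favour of B.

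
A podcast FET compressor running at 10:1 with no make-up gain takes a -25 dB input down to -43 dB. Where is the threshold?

-45 dB

Let T be the threshold. Output overshoot = (input overshoot)/R, so -43 − T = (-25 − T)/10.
10·(-43 − T) = -25 − T → 9·T = -430 − (-25) = -405.
T = -405/9 = -45 dB.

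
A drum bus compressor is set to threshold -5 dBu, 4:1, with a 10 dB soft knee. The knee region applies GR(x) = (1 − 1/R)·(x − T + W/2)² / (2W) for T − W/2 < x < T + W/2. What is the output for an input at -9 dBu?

-9.0375 dBu

x − T + W/2 = -9 − (-5) + 5 = 1.
GR = (1 − 1/4) × 1² / 20 = 0.75 × 1 / 20 = 0.0375 dB.
Output = -9 − 0.0375 = -9.0375 dBu.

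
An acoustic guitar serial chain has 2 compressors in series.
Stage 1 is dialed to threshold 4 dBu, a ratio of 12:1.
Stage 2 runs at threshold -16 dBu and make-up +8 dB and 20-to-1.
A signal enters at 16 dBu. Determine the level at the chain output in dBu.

-6.95 dBu

Stage 1: 16 dBu is 12 dB over 4 dBu; at 12:1 that becomes 1 dB over, giving 5 dBu.
Stage 2: 21 dB above -16 dBu, reduced 20:1 to 1.05 dB above → -14.95 dBu; +8 dB make-up → -6.95 dBu.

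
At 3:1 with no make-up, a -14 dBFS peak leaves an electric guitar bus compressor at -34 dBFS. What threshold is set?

Gain reduction = -14 − (-34) = 20 dB; output overshoot = GR / (R − 1) = 20 / 2 = 10 dB.
Threshold = output − output overshoot = -34 − 10 = -44 dBFS.

-44 dBFS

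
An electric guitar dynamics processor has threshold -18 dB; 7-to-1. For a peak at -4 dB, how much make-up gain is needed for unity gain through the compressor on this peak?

12 dB

Overshoot 14 dB → 14/7 = 2 dB after compression, so the compressed level is -18 + 2 = -16 dB.
Make-up = target − compressed = -4 − (-16) = 12 dB.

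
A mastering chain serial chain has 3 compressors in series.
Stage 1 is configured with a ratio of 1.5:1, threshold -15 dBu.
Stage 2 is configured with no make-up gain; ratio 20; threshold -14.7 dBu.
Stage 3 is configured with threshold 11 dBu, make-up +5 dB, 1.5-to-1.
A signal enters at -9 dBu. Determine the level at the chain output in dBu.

-9.515 dBu

Stage 1: overshoot 6 dB → 6/1.5 = 4 dB → -11 dBu.
Stage 2: overshoot 3.7 dB → 3.7/20 = 0.185 dB → -14.515 dBu.
Stage 3: below threshold (-14.515 ≤ 11); passes unchanged; make-up brings it to -9.515 dBu.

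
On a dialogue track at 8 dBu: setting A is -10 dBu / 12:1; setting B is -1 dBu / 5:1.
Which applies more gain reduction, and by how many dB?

A, by 9.3 dB

A: 18 dB over, compressed to 1.5 dB over, so 16.5 dB of GR.
B: 9 dB over, compressed to 1.8 dB over, so 7.2 dB of GR.
A applies 9.3 dB more gain reduction.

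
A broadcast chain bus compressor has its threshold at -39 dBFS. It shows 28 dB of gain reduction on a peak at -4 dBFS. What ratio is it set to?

Input overshoot = -4 − (-39) = 35 dB.
Output overshoot = 35 − 28 = 7 dB.
Ratio = input overshoot / output overshoot = 35 / 7 = 5.

5:1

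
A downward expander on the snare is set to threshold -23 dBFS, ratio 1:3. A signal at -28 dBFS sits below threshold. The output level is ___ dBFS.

-38 dBFS

Undershoot = (-23) − (-28) = 5 dB.
At 1:3, that expands to 15 dB under threshold.
Output = -23 − 15 = -38 dBFS.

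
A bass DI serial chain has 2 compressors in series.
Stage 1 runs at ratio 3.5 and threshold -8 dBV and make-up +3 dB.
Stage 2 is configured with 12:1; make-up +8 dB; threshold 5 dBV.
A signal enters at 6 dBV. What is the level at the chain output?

Stage 1: 14 dB above -8 dBV, reduced 3.5:1 to 4 dB above → -4 dBV; +3 dB make-up → -1 dBV.
Stage 2: below threshold (-1 ≤ 5); passes unchanged; make-up brings it to 7 dBV.

7 dBV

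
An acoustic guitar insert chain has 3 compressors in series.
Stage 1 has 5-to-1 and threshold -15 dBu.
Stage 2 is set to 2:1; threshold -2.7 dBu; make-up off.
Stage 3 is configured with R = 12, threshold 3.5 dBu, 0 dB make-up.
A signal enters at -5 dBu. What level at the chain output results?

Stage 1: -5 dBu is 10 dB over -15 dBu; at 5:1 that becomes 2 dB over, giving -13 dBu.
Stage 2: -13 dBu is at or below the -2.7 dBu threshold — no compression; output -13 dBu.
Stage 3: -13 dBu ≤ 3.5 dBu, so stage 3 doesn't engage; output -13 dBu.

-13 dBu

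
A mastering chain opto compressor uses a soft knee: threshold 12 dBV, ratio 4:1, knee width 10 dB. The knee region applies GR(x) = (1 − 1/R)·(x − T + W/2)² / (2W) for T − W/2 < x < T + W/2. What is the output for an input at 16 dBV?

12.9625 dBV

x − T + W/2 = 16 − 12 + 5 = 9.
GR = (1 − 1/4) × 9² / 20 = 0.75 × 81 / 20 = 3.0375 dB.
Output = 16 − 3.0375 = 12.9625 dBV.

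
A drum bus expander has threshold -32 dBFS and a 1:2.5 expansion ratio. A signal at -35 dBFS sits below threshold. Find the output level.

Below threshold, a 1:2.5 expander applies gain = (2.5−1)×(T − x) of attenuation.
(2.5−1) × 3 = 4.5 dB, so output = -35 − 4.5 = -39.5 dBFS.

-39.5 dBFS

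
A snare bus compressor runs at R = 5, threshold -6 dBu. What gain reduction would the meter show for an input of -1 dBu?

4 dB

-1 dBu exceeds the threshold by 5 dB.
A 5:1 ratio leaves 1 dB of that excess.
So the signal is attenuated by 5 − 1 = 4 dB.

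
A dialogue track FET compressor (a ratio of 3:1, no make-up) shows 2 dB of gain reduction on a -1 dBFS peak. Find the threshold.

Input is 3 dB above T (since output overshoot × R = input overshoot: (-3 − T)·3 = -1 − T gives T = -4 dBFS).
Check: -4 + (-1 − (-4))/3 = -4 + 1 = -3 dBFS. ✓

-4 dBFS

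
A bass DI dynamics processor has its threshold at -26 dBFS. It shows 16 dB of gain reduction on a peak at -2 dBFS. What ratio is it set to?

Input overshoot = -2 − (-26) = 24 dB.
Output overshoot = 24 − 16 = 8 dB.
Ratio = input overshoot / output overshoot = 24 / 8 = 3.

3:1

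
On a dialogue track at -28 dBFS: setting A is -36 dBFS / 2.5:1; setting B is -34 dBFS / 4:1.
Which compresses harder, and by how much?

A: 8 dB over, compressed to 3.2 dB over, so 4.8 dB of GR.
B: 6 dB over, compressed to 1.5 dB over, so 4.5 dB of GR.
A reduces 0.3 dB more.

A, by 0.3 dB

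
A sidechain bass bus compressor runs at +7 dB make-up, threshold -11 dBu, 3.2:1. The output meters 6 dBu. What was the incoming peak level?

21 dBu

Before make-up, the level was 6 − 7 = -1 dBu.
Post-compression overshoot = -1 − (-11) = 10 dB.
Input overshoot = R × output overshoot = 32 dB → input = -11 + 32 = 21 dBu.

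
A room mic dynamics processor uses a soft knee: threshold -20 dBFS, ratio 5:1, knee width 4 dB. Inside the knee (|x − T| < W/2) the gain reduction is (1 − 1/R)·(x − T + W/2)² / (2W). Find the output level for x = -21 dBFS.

x − T + W/2 = -21 − (-20) + 2 = 1.
GR = (1 − 1/5) × 1² / 8 = 0.8 × 1 / 8 = 0.1 dB.
Output = -21 − 0.1 = -21.1 dBFS.

-21.1 dBFS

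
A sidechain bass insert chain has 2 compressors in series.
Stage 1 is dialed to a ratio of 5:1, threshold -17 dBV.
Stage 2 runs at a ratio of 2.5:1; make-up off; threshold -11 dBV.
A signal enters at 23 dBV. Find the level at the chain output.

-10.2 dBV

Stage 1: overshoot 40 dB → 40/5 = 8 dB → -9 dBV.
Stage 2: 2 dB above -11 dBV, reduced 2.5:1 to 0.8 dB above → -10.2 dBV.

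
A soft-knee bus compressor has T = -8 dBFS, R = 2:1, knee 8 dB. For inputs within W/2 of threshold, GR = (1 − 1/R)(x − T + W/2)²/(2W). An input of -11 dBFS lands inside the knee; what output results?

-11.03125 dBFS

x − T + W/2 = -11 − (-8) + 4 = 1.
GR = (1 − 1/2) × 1² / 16 = 0.5 × 1 / 16 = 0.03125 dB.
Output = -11 − 0.03125 = -11.03125 dBFS.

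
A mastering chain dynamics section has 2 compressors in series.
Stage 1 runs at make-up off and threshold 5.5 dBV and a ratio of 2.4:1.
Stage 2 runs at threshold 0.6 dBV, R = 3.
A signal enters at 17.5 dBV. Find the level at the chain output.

3.9 dBV

Stage 1: overshoot 12 dB → 12/2.4 = 5 dB → 10.5 dBV.
Stage 2: overshoot 9.9 dB → 9.9/3 = 3.3 dB → 3.9 dBV.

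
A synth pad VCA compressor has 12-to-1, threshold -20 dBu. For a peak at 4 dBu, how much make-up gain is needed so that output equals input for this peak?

Overshoot 24 dB → 24/12 = 2 dB after compression, so the compressed level is -20 + 2 = -18 dBu.
Make-up = target − compressed = 4 − (-18) = 22 dB.

22 dB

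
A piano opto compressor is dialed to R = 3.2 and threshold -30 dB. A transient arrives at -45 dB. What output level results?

-45 dB is 15 dB below the -30 dB threshold, so no gain reduction is applied.
Output = input = -45 dB.

-45 dB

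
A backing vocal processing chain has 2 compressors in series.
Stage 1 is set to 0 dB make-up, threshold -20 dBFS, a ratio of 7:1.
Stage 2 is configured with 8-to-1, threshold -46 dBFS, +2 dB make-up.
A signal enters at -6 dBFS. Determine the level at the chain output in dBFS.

Stage 1: overshoot 14 dB → 14/7 = 2 dB → -18 dBFS.
Stage 2: -18 dBFS is 28 dB over -46 dBFS; at 8:1 that becomes 3.5 dB over, giving -42.5 dBFS; +2 dB make-up → -40.5 dBFS.

-40.5 dBFS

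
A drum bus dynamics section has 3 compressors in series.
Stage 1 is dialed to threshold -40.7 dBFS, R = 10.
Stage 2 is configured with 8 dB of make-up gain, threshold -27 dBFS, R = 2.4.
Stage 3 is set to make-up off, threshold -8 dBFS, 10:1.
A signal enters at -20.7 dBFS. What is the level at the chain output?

-30.7 dBFS

Stage 1: overshoot 20 dB → 20/10 = 2 dB → -38.7 dBFS.
Stage 2: -38.7 dBFS is at or below the -27 dBFS threshold — no compression; make-up brings it to -30.7 dBFS.
Stage 3: below threshold (-30.7 ≤ -8); passes unchanged; output -30.7 dBFS.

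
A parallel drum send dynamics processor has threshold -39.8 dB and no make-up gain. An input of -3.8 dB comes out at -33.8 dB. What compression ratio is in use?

6:1

Input overshoot = -3.8 − (-39.8) = 36 dB; output overshoot = -33.8 − (-39.8) = 6 dB.
Ratio = 36 / 6 = 6.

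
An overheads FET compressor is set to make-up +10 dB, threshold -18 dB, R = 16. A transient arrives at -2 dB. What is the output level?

Overshoot: -2 − (-18) = 16 dB.
The 16 dB excess becomes 1 dB after 16:1 reduction.
So the level is -18 + 1 = -17 dB; make-up adds 10 dB, giving -7 dB.

-7 dB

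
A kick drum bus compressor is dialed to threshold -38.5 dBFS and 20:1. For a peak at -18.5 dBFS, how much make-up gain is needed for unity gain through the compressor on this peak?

19 dB

Without make-up, output = threshold + overshoot/20 = -38.5 + 1 = -37.5 dBFS.
Gap to target: 19 dB.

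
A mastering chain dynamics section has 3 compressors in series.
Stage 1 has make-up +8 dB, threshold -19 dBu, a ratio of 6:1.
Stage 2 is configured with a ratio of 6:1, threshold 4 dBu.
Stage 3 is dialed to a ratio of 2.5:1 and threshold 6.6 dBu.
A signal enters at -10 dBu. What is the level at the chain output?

Stage 1: overshoot 9 dB → 9/6 = 1.5 dB → -17.5 dBu; +8 dB make-up → -9.5 dBu.
Stage 2: -9.5 dBu ≤ 4 dBu, so stage 2 doesn't engage; output -9.5 dBu.
Stage 3: -9.5 dBu is at or below the 6.6 dBu threshold — no compression; output -9.5 dBu.

-9.5 dBu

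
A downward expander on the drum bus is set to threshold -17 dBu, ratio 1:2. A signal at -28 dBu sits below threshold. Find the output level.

The input is 11 dB below the -17 dBu threshold.
A 1:2 expander multiplies undershoot by 2: 11 × 2 = 22 dB below threshold.
Output = -17 − 22 = -39 dBu.

-39 dBu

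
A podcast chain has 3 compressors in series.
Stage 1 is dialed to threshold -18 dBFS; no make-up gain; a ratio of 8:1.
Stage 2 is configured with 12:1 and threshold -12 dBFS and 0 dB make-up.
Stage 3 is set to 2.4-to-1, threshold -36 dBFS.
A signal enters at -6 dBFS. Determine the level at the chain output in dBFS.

-27.875 dBFS

Stage 1: overshoot 12 dB → 12/8 = 1.5 dB → -16.5 dBFS.
Stage 2: -16.5 dBFS is at or below the -12 dBFS threshold — no compression; output -16.5 dBFS.
Stage 3: -16.5 dBFS is 19.5 dB over -36 dBFS; at 2.4:1 that becomes 8.125 dB over, giving -27.875 dBFS.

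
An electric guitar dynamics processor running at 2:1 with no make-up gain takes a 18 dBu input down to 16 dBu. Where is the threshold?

Let T be the threshold. Output overshoot = (input overshoot)/R, so 16 − T = (18 − T)/2.
2·(16 − T) = 18 − T → 1·T = 32 − 18 = 14.
T = 14/1 = 14 dBu.

14 dBu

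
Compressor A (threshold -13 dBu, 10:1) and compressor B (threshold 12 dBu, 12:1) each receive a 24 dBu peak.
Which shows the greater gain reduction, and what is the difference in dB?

A, by 22.3 dB

A: GR = 37 − 37/10 = 33.3 dB.
B: GR = 12 − 12/12 = 11 dB.
A reduces 22.3 dB more.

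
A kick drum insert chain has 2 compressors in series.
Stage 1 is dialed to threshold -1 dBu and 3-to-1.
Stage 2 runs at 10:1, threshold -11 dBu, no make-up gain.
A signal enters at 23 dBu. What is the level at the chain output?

-9.2 dBu

Stage 1: overshoot 24 dB → 24/3 = 8 dB → 7 dBu.
Stage 2: 18 dB above -11 dBu, reduced 10:1 to 1.8 dB above → -9.2 dBu.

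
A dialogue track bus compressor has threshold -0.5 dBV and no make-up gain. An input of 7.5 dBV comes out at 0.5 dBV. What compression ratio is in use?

Input overshoot = 7.5 − (-0.5) = 8 dB; output overshoot = 0.5 − (-0.5) = 1 dB.
Ratio = 8 / 1 = 8.

8:1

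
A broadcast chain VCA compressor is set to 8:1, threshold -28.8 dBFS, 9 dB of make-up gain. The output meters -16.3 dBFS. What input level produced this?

Before make-up, the level was -16.3 − 9 = -25.3 dBFS.
The compressed level sits -25.3 − (-28.8) = 3.5 dB over threshold.
Input overshoot = R × output overshoot = 28 dB → input = -28.8 + 28 = -0.8 dBFS.

-0.8 dBFS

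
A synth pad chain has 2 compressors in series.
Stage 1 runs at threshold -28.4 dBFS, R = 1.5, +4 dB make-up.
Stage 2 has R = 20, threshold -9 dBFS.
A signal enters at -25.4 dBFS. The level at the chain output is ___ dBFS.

Stage 1: -25.4 dBFS is 3 dB over -28.4 dBFS; at 1.5:1 that becomes 2 dB over, giving -26.4 dBFS; +4 dB make-up → -22.4 dBFS.
Stage 2: -22.4 dBFS is at or below the -9 dBFS threshold — no compression; output -22.4 dBFS.

-22.4 dBFS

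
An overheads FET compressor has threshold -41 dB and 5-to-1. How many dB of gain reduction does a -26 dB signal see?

12 dB

The signal is 15 dB above threshold.
A 5:1 ratio leaves 3 dB of that excess.
GR = overshoot in − overshoot out = 15 − 3 = 12 dB.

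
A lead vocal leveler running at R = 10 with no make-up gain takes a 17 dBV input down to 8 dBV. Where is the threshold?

7 dBV

Gain reduction = 17 − 8 = 9 dB; output overshoot = GR / (R − 1) = 9 / 9 = 1 dB.
Threshold = output − output overshoot = 8 − 1 = 7 dBV.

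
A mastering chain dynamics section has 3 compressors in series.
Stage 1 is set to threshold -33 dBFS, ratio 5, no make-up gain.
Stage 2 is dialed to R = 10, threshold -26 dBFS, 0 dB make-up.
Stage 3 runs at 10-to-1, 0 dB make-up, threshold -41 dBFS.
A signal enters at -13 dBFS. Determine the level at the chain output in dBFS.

-39.8 dBFS

Stage 1: -13 dBFS is 20 dB over -33 dBFS; at 5:1 that becomes 4 dB over, giving -29 dBFS.
Stage 2: -29 dBFS ≤ -26 dBFS, so stage 2 doesn't engage; output -29 dBFS.
Stage 3: overshoot 12 dB → 12/10 = 1.2 dB → -39.8 dBFS.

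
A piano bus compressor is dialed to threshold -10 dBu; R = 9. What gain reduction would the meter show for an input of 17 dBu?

24 dB

Overshoot = 17 − (-10) = 27 dB.
After 9:1 compression the overshoot becomes 27/9 = 3 dB.
GR = overshoot in − overshoot out = 27 − 3 = 24 dB.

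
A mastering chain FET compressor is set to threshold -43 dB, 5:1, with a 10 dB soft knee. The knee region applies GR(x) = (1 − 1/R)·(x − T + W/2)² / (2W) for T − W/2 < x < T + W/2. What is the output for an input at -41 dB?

-42.96 dB

x − T + W/2 = -41 − (-43) + 5 = 7.
GR = (1 − 1/5) × 7² / 20 = 0.8 × 49 / 20 = 1.96 dB.
Output = -41 − 1.96 = -42.96 dB.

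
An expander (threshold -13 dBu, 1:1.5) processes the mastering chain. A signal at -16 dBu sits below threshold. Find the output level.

Undershoot = (-13) − (-16) = 3 dB.
At 1:1.5, that expands to 4.5 dB under threshold.
Output = -13 − 4.5 = -17.5 dBu.

-17.5 dBu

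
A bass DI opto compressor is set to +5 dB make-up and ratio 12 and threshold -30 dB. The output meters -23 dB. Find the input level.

Remove make-up: -23 − 5 = -28 dB.
The compressed level sits -28 − (-30) = 2 dB over threshold.
Undo the ratio: input overshoot = 2 × 12 = 24 dB, giving input = -6 dB.

-6 dB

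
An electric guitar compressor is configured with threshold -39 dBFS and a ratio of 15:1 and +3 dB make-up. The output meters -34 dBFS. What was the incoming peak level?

-9 dBFS

Remove make-up: -34 − 3 = -37 dBFS.
Post-compression overshoot = -37 − (-39) = 2 dB.
Undo the ratio: input overshoot = 2 × 15 = 30 dB, giving input = -9 dBFS.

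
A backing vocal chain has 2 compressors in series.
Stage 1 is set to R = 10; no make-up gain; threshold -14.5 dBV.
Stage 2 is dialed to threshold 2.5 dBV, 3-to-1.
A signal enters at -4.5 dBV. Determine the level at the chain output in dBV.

-13.5 dBV

Stage 1: -4.5 dBV is 10 dB over -14.5 dBV; at 10:1 that becomes 1 dB over, giving -13.5 dBV.
Stage 2: below threshold (-13.5 ≤ 2.5); passes unchanged; output -13.5 dBV.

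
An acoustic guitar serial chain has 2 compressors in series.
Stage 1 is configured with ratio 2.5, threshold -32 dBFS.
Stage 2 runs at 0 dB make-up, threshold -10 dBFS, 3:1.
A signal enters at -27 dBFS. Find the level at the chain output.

-30 dBFS

Stage 1: 5 dB above -32 dBFS, reduced 2.5:1 to 2 dB above → -30 dBFS.
Stage 2: -30 dBFS ≤ -10 dBFS, so stage 2 doesn't engage; output -30 dBFS.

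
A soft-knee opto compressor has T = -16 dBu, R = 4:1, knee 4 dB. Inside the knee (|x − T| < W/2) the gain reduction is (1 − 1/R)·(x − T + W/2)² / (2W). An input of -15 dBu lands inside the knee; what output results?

x − T + W/2 = -15 − (-16) + 2 = 3.
GR = (1 − 1/4) × 3² / 8 = 0.75 × 9 / 8 = 0.84375 dB.
Output = -15 − 0.84375 = -15.84375 dBu.

-15.84375 dBu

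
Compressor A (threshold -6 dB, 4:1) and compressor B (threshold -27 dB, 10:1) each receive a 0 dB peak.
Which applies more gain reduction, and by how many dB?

B, by 19.8 dB

A: GR = 6 − 6/4 = 4.5 dB.
B: GR = 27 − 27/10 = 24.3 dB.
Difference: 19.8 dB in favour of B.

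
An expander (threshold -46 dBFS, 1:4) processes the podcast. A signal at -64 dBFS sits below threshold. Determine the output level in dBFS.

-118 dBFS

Below threshold, a 1:4 expander applies gain = (4−1)×(T − x) of attenuation.
(4−1) × 18 = 54 dB, so output = -64 − 54 = -118 dBFS.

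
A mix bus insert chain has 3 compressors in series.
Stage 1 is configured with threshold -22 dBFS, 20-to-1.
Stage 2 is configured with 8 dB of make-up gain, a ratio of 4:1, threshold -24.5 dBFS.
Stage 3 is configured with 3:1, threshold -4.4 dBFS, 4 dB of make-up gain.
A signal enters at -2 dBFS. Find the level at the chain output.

-11.625 dBFS

Stage 1: overshoot 20 dB → 20/20 = 1 dB → -21 dBFS.
Stage 2: 3.5 dB above -24.5 dBFS, reduced 4:1 to 0.875 dB above → -23.625 dBFS; +8 dB make-up → -15.625 dBFS.
Stage 3: below threshold (-15.625 ≤ -4.4); passes unchanged; make-up brings it to -11.625 dBFS.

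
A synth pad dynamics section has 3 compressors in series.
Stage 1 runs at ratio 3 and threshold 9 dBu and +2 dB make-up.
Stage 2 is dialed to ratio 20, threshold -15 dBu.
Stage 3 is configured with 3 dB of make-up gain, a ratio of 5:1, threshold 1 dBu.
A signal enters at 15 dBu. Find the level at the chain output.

Stage 1: overshoot 6 dB → 6/3 = 2 dB → 11 dBu; +2 dB make-up → 13 dBu.
Stage 2: overshoot 28 dB → 28/20 = 1.4 dB → -13.6 dBu.
Stage 3: below threshold (-13.6 ≤ 1); passes unchanged; make-up brings it to -10.6 dBu.

-10.6 dBu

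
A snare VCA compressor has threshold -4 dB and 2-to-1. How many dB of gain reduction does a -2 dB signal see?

1 dB

The signal is 2 dB above threshold.
A 2:1 ratio leaves 1 dB of that excess.
GR = overshoot in − overshoot out = 2 − 1 = 1 dB.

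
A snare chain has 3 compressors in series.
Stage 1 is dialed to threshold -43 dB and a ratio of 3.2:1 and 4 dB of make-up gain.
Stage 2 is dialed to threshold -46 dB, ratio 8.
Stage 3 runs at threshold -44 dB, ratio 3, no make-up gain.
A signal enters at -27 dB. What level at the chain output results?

Stage 1: -27 dB is 16 dB over -43 dB; at 3.2:1 that becomes 5 dB over, giving -38 dB; +4 dB make-up → -34 dB.
Stage 2: overshoot 12 dB → 12/8 = 1.5 dB → -44.5 dB.
Stage 3: -44.5 dB is at or below the -44 dB threshold — no compression; output -44.5 dB.

-44.5 dB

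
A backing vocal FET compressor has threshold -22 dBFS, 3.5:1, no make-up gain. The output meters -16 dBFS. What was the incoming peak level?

-1 dBFS

Post-compression overshoot = -16 − (-22) = 6 dB.
Input overshoot = R × output overshoot = 21 dB → input = -22 + 21 = -1 dBFS.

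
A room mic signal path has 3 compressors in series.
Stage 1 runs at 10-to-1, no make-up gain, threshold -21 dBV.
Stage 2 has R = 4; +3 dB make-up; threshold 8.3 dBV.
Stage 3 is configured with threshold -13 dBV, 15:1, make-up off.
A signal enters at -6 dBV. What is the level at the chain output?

-16.5 dBV

Stage 1: overshoot 15 dB → 15/10 = 1.5 dB → -19.5 dBV.
Stage 2: -19.5 dBV is at or below the 8.3 dBV threshold — no compression; make-up brings it to -16.5 dBV.
Stage 3: below threshold (-16.5 ≤ -13); passes unchanged; output -16.5 dBV.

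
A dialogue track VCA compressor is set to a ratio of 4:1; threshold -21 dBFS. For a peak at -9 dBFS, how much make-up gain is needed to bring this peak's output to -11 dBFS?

The peak compresses to -21 + 12/4 = -18 dBFS.
To reach -11 dBFS requires -11 − (-18) = 7 dB of make-up.

7 dB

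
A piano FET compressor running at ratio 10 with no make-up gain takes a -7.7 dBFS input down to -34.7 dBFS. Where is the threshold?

-37.7 dBFS

Let T be the threshold. Output overshoot = (input overshoot)/R, so -34.7 − T = (-7.7 − T)/10.
10·(-34.7 − T) = -7.7 − T → 9·T = -347 − (-7.7) = -339.3.
T = -339.3/9 = -37.7 dBFS.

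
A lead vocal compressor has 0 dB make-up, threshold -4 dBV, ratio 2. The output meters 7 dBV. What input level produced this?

Post-compression overshoot = 7 − (-4) = 11 dB.
Before 2:1 compression the overshoot was 11 × 2 = 22 dB, so input = -4 + 22 = 18 dBV.

18 dBV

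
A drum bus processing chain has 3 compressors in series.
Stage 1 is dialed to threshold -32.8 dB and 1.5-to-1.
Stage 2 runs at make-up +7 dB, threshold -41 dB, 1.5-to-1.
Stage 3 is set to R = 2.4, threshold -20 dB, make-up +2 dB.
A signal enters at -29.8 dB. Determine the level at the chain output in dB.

Stage 1: -29.8 dB is 3 dB over -32.8 dB; at 1.5:1 that becomes 2 dB over, giving -30.8 dB.
Stage 2: overshoot 10.2 dB → 10.2/1.5 = 6.8 dB → -34.2 dB; +7 dB make-up → -27.2 dB.
Stage 3: -27.2 dB ≤ -20 dB, so stage 3 doesn't engage; make-up brings it to -25.2 dB.

-25.2 dB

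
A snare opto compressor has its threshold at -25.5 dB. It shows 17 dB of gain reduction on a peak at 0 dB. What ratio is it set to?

Input overshoot = 0 − (-25.5) = 25.5 dB.
Output overshoot = 25.5 − 17 = 8.5 dB.
Ratio = input overshoot / output overshoot = 25.5 / 8.5 = 3.

3:1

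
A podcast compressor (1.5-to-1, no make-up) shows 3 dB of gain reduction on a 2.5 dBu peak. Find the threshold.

Gain reduction = 2.5 − (-0.5) = 3 dB; output overshoot = GR / (R − 1) = 3 / 0.5 = 6 dB.
Threshold = output − output overshoot = -0.5 − 6 = -6.5 dBu.

-6.5 dBu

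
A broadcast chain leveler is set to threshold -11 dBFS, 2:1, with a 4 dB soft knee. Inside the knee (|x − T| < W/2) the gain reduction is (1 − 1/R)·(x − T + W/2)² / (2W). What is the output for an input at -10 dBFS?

-10.5625 dBFS

x − T + W/2 = -10 − (-11) + 2 = 3.
GR = (1 − 1/2) × 3² / 8 = 0.5 × 9 / 8 = 0.5625 dB.
Output = -10 − 0.5625 = -10.5625 dBFS.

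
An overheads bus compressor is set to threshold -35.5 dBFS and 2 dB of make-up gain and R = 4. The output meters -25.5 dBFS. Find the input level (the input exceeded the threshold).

Before make-up, the level was -25.5 − 2 = -27.5 dBFS.
That's 8 dB above the -35.5 dBFS threshold.
Undo the ratio: input overshoot = 8 × 4 = 32 dB, giving input = -3.5 dBFS.

-3.5 dBFS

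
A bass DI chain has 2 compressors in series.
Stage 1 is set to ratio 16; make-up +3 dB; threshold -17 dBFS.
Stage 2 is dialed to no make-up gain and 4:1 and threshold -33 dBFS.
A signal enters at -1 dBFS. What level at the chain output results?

Stage 1: overshoot 16 dB → 16/16 = 1 dB → -16 dBFS; +3 dB make-up → -13 dBFS.
Stage 2: -13 dBFS is 20 dB over -33 dBFS; at 4:1 that becomes 5 dB over, giving -28 dBFS.

-28 dBFS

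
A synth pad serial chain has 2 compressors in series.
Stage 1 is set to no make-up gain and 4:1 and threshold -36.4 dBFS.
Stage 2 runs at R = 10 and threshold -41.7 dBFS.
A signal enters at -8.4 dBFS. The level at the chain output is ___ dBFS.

-40.47 dBFS

Stage 1: -8.4 dBFS is 28 dB over -36.4 dBFS; at 4:1 that becomes 7 dB over, giving -29.4 dBFS.
Stage 2: 12.3 dB above -41.7 dBFS, reduced 10:1 to 1.23 dB above → -40.47 dBFS.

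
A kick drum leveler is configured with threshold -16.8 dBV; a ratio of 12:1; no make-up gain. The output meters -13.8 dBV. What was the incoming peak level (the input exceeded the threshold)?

19.2 dBV

Post-compression overshoot = -13.8 − (-16.8) = 3 dB.
Undo the ratio: input overshoot = 3 × 12 = 36 dB, giving input = 19.2 dBV.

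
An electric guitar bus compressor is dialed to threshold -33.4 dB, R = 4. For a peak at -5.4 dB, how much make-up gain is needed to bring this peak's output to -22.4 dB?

4 dB

The peak compresses to -33.4 + 28/4 = -26.4 dB.
To reach -22.4 dB requires -22.4 − (-26.4) = 4 dB of make-up.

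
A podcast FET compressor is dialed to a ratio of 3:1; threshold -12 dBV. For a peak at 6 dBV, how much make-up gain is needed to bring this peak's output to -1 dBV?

5 dB

Without make-up, output = threshold + overshoot/3 = -12 + 6 = -6 dBV.
Gap to target: 5 dB.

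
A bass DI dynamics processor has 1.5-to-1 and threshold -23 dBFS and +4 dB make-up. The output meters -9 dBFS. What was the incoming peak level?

Before make-up, the level was -9 − 4 = -13 dBFS.
Post-compression overshoot = -13 − (-23) = 10 dB.
Input overshoot = R × output overshoot = 15 dB → input = -23 + 15 = -8 dBFS.

-8 dBFS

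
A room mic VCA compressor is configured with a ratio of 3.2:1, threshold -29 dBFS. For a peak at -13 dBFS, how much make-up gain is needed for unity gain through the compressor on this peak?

Overshoot 16 dB → 16/3.2 = 5 dB after compression, so the compressed level is -29 + 5 = -24 dBFS.
Make-up = target − compressed = -13 − (-24) = 11 dB.

11 dB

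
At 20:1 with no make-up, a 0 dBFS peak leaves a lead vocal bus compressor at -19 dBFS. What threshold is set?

-20 dBFS

Gain reduction = 0 − (-19) = 19 dB; output overshoot = GR / (R − 1) = 19 / 19 = 1 dB.
Threshold = output − output overshoot = -19 − 1 = -20 dBFS.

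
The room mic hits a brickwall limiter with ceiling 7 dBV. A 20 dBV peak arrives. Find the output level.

7 dBV

The limiter clamps the peak to its 7 dBV ceiling.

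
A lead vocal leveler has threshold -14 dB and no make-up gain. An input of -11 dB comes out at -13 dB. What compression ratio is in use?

Input overshoot = -11 − (-14) = 3 dB; output overshoot = -13 − (-14) = 1 dB.
Ratio = 3 / 1 = 3.

3:1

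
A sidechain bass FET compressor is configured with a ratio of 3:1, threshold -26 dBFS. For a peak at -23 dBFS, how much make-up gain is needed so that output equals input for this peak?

Without make-up, output = threshold + overshoot/3 = -26 + 1 = -25 dBFS.
Gap to target: 2 dB.

2 dB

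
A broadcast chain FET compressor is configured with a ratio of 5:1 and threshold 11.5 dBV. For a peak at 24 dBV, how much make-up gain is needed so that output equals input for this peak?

Without make-up, output = threshold + overshoot/5 = 11.5 + 2.5 = 14 dBV.
Gap to target: 10 dB.

10 dB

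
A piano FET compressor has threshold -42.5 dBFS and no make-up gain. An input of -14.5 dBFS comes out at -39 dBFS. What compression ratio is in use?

8:1

Input overshoot = -14.5 − (-42.5) = 28 dB; output overshoot = -39 − (-42.5) = 3.5 dB.
Ratio = 28 / 3.5 = 8.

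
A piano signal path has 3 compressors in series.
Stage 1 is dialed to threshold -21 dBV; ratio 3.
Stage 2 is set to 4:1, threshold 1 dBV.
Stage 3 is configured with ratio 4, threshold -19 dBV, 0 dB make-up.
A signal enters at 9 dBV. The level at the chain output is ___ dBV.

-17 dBV

Stage 1: overshoot 30 dB → 30/3 = 10 dB → -11 dBV.
Stage 2: -11 dBV is at or below the 1 dBV threshold — no compression; output -11 dBV.
Stage 3: -11 dBV is 8 dB over -19 dBV; at 4:1 that becomes 2 dB over, giving -17 dBV.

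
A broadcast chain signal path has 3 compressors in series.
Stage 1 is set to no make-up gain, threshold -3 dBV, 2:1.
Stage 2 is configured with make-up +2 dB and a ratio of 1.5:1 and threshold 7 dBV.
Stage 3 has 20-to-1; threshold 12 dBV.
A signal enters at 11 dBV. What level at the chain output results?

6 dBV

Stage 1: 14 dB above -3 dBV, reduced 2:1 to 7 dB above → 4 dBV.
Stage 2: below threshold (4 ≤ 7); passes unchanged; make-up brings it to 6 dBV.
Stage 3: below threshold (6 ≤ 12); passes unchanged; output 6 dBV.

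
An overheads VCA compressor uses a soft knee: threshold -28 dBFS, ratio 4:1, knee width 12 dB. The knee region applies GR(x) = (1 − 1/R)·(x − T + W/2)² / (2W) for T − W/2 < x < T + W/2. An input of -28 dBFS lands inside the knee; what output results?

x − T + W/2 = -28 − (-28) + 6 = 6.
GR = (1 − 1/4) × 6² / 24 = 0.75 × 36 / 24 = 1.125 dB.
Output = -28 − 1.125 = -29.125 dBFS.

-29.125 dBFS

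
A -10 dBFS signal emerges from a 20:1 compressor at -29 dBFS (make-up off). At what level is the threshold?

-30 dBFS

Input is 20 dB above T (since output overshoot × R = input overshoot: (-29 − T)·20 = -10 − T gives T = -30 dBFS).
Check: -30 + (-10 − (-30))/20 = -30 + 1 = -29 dBFS. ✓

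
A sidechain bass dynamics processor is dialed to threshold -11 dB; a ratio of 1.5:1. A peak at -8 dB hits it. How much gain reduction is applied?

1 dB

-8 dB exceeds the threshold by 3 dB.
At 1.5:1, output sits 3/1.5 = 2 dB above threshold.
Gain reduction = 3 − 2 = 1 dB.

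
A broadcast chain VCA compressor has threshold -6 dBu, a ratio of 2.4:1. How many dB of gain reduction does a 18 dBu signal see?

14 dB

Overshoot = 18 − (-6) = 24 dB.
After 2.4:1 compression the overshoot becomes 24/2.4 = 10 dB.
Gain reduction = 24 − 10 = 14 dB.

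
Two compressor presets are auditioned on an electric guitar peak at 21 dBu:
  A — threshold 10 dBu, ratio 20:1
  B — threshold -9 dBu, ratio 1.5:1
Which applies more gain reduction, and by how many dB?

A, by 0.45 dB

A: overshoot 11 dB → output overshoot 0.55 dB → GR 10.45 dB.
B: overshoot 30 dB → output overshoot 20 dB → GR 10 dB.
A applies 0.45 dB more gain reduction.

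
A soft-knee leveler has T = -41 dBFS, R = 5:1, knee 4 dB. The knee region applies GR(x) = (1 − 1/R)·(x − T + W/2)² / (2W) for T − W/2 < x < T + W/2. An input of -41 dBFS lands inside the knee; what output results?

-41.4 dBFS

x − T + W/2 = -41 − (-41) + 2 = 2.
GR = (1 − 1/5) × 2² / 8 = 0.8 × 4 / 8 = 0.4 dB.
Output = -41 − 0.4 = -41.4 dBFS.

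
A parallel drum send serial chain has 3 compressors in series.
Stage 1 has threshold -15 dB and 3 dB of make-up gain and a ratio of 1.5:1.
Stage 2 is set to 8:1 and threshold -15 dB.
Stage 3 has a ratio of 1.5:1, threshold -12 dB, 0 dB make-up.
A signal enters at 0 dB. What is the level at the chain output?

Stage 1: 0 dB is 15 dB over -15 dB; at 1.5:1 that becomes 10 dB over, giving -5 dB; +3 dB make-up → -2 dB.
Stage 2: -2 dB is 13 dB over -15 dB; at 8:1 that becomes 1.625 dB over, giving -13.375 dB.
Stage 3: -13.375 dB ≤ -12 dB, so stage 3 doesn't engage; output -13.375 dB.

-13.375 dB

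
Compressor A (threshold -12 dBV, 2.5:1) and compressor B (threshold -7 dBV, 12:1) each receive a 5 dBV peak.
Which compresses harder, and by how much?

A: GR = 17 − 17/2.5 = 10.2 dB.
B: GR = 12 − 12/12 = 11 dB.
B applies 0.8 dB more gain reduction.

B, by 0.8 dB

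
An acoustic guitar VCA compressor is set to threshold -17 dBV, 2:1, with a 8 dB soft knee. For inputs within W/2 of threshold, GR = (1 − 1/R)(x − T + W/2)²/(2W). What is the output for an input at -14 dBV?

-15.53125 dBV

x − T + W/2 = -14 − (-17) + 4 = 7.
GR = (1 − 1/2) × 7² / 16 = 0.5 × 49 / 16 = 1.53125 dB.
Output = -14 − 1.53125 = -15.53125 dBV.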